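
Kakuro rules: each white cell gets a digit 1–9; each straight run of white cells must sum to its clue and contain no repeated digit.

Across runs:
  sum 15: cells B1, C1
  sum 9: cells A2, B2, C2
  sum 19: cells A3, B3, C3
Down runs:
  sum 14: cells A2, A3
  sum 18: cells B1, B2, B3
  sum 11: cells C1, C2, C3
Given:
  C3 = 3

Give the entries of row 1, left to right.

8, 7

Given what's placed, A3 must be 9 to fit the 19 across and 14 down.
B3 = 19 − 12 = 7 completes the 19 across.
A2 = 14 − 9 = 5 completes the 14 down.
Given what's placed, B2 must be 3 to fit the 9 across and 18 down.
C2 = 9 − 8 = 1 completes the 9 across.
B1 = 18 − 10 = 8 completes the 18 down.
C1 = 15 − 8 = 7 completes the 15 across.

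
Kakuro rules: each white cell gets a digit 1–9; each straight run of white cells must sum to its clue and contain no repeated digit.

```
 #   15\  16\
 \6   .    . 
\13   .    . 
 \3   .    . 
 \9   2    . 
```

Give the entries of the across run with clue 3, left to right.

3 in 2 cells must be {1,2}.
Given what's placed, R3C1 must be 1 to fit the 3 across and 15 down.
R3C2 = 3 − 1 = 2 completes the 3 across.
R4C2 = 9 − 2 = 7 completes the 9 across.
No cell is forced outright now. R1C1 can only be 4 or 5 (the digits allowed by both its 6 across and its 15 down). If R1C1 = 4: then R1C2 would have to be in {2} for the 6 across but in {1,3,4,6} for the 16 down — contradiction. So R1C1 = 5.
R1C2 = 6 − 5 = 1 completes the 6 across.
R2C1 = 15 − 8 = 7 completes the 15 down.
R2C2 = 13 − 7 = 6 completes the 13 across.

1 2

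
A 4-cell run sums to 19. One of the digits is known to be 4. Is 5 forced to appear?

No

Counterexample: {1,4,6,8} sums to 19 under that restriction without using 5.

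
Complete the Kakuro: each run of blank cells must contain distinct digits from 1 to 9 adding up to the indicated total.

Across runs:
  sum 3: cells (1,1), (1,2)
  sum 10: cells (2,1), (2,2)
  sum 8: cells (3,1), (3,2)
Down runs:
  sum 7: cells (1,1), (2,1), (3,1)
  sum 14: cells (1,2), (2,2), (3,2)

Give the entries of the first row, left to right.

3 in 2 cells must be {1,2}; 7 in 3 cells must be {1,2,4}.
Nothing is forced directly, so branch on (1,1), whose candidates are 1 or 2. If (1,1) = 1: that forces (1,2) = 2, (3,1) = 2, after which (3,2) would have to be in {6} for the 8 across but in {3,4,5,7,8,9} for the 14 down — contradiction. So (1,1) = 2.
(1,2) = 3 − 2 = 1 completes the 3 across.
Given what's placed, (3,1) must be 1 to fit the 8 across and 7 down.
(3,2) = 8 − 1 = 7 completes the 8 across.
(2,1) = 7 − 3 = 4 completes the 7 down.
(2,2) = 10 − 4 = 6 completes the 10 across.

2 1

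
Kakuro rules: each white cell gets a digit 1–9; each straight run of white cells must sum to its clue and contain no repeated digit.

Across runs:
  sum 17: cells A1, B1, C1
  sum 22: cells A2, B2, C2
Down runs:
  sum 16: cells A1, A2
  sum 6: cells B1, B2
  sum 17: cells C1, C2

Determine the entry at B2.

16 in 2 cells must be {7,9}; 17 in 2 cells must be {8,9}.
The 22 across and the 6 down share only 5, so B2 = 5.
B1 = 6 − 5 = 1 completes the 6 down.
Given what's placed, C1 must be 9 to fit the 17 across and 17 down.
A2 = 9: the only remaining digit allowed by both the 22 across and the 16 down.
C2 = 22 − 14 = 8 completes the 22 across.
A1 = 17 − 10 = 7 completes the 17 across.

5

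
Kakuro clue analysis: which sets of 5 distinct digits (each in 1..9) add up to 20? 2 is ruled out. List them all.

{1,3,4,5,7}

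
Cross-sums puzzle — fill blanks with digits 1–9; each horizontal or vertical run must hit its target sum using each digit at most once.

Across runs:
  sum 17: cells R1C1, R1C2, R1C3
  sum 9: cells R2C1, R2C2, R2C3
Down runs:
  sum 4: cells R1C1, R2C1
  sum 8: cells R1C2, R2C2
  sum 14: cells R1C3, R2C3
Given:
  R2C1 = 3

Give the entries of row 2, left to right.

4 in 2 cells must be {1,3}.
R1C1 = 4 − 3 = 1 completes the 4 down.
Given what's placed, R1C2 must be 7 to fit the 17 across and 8 down.
R1C3 = 17 − 8 = 9 completes the 17 across.
R2C2 = 8 − 7 = 1 completes the 8 down.
R2C3 = 9 − 4 = 5 completes the 9 across.

3 1 5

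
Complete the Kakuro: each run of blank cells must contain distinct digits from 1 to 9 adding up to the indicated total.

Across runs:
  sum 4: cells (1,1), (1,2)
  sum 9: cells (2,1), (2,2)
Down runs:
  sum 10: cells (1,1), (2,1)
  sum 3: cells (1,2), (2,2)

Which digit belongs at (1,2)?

1

4 in 2 cells must be {1,3}; 3 in 2 cells must be {1,2}.
The 4 across and the 3 down share only 1, so (1,2) = 1.
(2,2) = 3 − 1 = 2 completes the 3 down.
(1,1) = 4 − 1 = 3 completes the 4 across.
(2,1) = 9 − 2 = 7 completes the 9 across.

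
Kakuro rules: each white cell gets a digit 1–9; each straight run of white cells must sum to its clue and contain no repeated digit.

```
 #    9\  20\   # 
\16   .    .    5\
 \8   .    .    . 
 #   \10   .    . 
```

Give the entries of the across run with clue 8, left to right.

16 in 2 cells must be {7,9}.
The 16 across and the 9 down share only 7, so R1C1 = 7.
R1C2 = 16 − 7 = 9 completes the 16 across.
R2C1 = 9 − 7 = 2 completes the 9 down.
R2C2 = 5: the only remaining digit allowed by both the 8 across and the 20 down.
R2C3 = 8 − 7 = 1 completes the 8 across.
R3C2 = 20 − 14 = 6 completes the 20 down.
R3C3 = 10 − 6 = 4 completes the 10 across.

2, 5, 1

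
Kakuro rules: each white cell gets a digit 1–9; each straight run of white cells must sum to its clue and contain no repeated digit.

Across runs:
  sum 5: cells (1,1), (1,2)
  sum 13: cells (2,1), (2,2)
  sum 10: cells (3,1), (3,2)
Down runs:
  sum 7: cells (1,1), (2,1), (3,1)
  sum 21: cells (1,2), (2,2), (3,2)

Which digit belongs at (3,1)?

2

7 in 3 cells must be {1,2,4}.
The 5 across and the 21 down share only 4, so (1,2) = 4.
The 13 across and the 7 down share only 4, so (2,1) = 4.
(2,2) = 13 − 4 = 9 completes the 13 across.
(3,2) = 21 − 13 = 8 completes the 21 down.
(1,1) = 5 − 4 = 1 completes the 5 across.
(3,1) = 10 − 8 = 2 completes the 10 across.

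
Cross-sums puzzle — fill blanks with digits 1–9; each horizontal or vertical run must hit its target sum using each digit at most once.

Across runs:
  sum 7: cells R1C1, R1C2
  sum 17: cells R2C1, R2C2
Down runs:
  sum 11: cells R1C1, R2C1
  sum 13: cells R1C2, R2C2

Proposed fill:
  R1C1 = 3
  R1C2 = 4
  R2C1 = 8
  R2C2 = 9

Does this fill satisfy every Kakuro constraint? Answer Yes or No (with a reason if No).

Across: 3+4=7; 8+9=17. Down: 3+8=11; 4+9=13. No digit repeats within any run.

Yes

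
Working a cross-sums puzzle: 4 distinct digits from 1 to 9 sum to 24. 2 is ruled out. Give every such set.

{1,6,8,9}; {3,4,8,9}; {3,5,7,9}; {3,6,7,8}; {4,5,6,9}; {4,5,7,8}

4 distinct digits from 1–9 sum between 10 and 30.
Dropping sets that contain 2.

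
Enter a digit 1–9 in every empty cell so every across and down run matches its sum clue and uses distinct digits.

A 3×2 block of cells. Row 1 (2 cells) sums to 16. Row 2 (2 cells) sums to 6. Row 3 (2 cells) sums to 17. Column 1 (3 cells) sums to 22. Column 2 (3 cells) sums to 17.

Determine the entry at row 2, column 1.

5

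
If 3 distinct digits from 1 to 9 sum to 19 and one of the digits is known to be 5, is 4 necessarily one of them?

No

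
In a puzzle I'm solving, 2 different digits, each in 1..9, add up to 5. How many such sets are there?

2

2 distinct digits from 1–9 sum between 3 and 17.
Enumerating: {1,4}, {2,3}.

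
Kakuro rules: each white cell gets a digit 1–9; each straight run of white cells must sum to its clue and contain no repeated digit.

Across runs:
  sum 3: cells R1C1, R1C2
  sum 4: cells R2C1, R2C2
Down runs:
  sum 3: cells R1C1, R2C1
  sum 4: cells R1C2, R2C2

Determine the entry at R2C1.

1

3 in 2 cells must be {1,2}; 4 in 2 cells must be {1,3}.
The 3 across and the 4 down share only 1, so R1C2 = 1.
The 4 across and the 3 down share only 1, so R2C1 = 1.
R2C2 = 4 − 1 = 3 completes the 4 across.
R1C1 = 3 − 1 = 2 completes the 3 across.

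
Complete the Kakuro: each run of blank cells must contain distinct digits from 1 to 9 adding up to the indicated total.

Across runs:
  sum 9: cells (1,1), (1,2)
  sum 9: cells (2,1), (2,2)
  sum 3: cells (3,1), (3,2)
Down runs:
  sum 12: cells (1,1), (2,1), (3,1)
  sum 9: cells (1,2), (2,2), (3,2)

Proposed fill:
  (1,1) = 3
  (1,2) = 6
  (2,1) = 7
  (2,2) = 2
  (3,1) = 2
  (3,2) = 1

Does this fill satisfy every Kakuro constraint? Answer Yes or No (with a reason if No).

Yes

Across: 3+6=9; 7+2=9; 2+1=3. Down: 3+7+2=12; 6+2+1=9. No digit repeats within any run.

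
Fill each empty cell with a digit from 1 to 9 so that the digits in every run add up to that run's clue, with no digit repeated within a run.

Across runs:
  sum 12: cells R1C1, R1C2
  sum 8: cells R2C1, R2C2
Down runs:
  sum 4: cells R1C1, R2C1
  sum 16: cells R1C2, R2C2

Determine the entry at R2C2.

7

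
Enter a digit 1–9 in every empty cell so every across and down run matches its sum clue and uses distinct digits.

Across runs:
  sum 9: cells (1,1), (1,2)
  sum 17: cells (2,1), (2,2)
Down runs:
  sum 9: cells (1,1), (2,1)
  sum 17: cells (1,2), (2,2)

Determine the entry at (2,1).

8

17 in 2 cells must be {8,9}.
The 9 across and the 17 down share only 8, so (1,2) = 8.
The 17 across and the 9 down share only 8, so (2,1) = 8.
(2,2) = 17 − 8 = 9 completes the 17 across.
(1,1) = 9 − 8 = 1 completes the 9 across.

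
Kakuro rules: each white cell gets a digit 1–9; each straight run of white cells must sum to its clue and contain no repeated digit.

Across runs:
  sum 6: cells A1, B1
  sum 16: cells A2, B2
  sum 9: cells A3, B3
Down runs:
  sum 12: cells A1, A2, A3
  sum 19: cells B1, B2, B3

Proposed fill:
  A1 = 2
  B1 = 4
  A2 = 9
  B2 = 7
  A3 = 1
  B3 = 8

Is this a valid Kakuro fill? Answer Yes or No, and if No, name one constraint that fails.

Across: 2+4=6; 9+7=16; 1+8=9. Down: 2+9+1=12; 4+7+8=19. No digit repeats within any run.

Yes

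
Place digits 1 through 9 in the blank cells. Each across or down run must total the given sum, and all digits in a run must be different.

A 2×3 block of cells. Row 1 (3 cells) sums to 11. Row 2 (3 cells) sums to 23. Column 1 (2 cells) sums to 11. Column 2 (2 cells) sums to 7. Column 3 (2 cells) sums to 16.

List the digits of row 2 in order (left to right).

8 6 9

23 in 3 cells must be {6,8,9}; 16 in 2 cells must be {7,9}.
The 11 across and the 16 down share only 7, so (1,3) = 7.
The 23 across and the 7 down share only 6, so (2,2) = 6.
(2,3) = 16 − 7 = 9 completes the 16 down.
(1,1) = 3: the only remaining digit allowed by both the 11 across and the 11 down.
(1,2) = 11 − 10 = 1 completes the 11 across.
(2,1) = 23 − 15 = 8 completes the 23 across.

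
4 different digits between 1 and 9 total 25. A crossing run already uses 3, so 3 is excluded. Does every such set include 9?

No

Counterexample: {4,6,7,8} sums to 25 under that restriction without using 9.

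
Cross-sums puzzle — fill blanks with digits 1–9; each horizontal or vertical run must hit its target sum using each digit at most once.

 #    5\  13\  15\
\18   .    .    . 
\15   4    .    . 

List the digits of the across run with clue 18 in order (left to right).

1 8 9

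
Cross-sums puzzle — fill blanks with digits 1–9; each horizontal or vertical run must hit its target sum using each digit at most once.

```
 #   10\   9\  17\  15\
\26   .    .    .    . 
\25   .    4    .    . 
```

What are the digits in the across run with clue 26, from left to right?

17 in 2 cells must be {8,9}.
R1C2 = 9 − 4 = 5 completes the 9 down.
No cell is forced outright now. R1C3 can only be 8 or 9 (the digits allowed by both its 26 across and its 17 down). If R1C3 = 8: that forces R2C3 = 9, R2C4 = 7, after which R1C4 would have to be in {4,6,7,9} for the 26 across but in {8} for the 15 down — contradiction. So R1C3 = 9.
Given what's placed, R1C4 must be 8 to fit the 26 across and 15 down.
R2C3 = 17 − 9 = 8 completes the 17 down.
R2C4 = 15 − 8 = 7 completes the 15 down.
R1C1 = 26 − 22 = 4 completes the 26 across.
R2C1 = 25 − 19 = 6 completes the 25 across.

4, 5, 9, 8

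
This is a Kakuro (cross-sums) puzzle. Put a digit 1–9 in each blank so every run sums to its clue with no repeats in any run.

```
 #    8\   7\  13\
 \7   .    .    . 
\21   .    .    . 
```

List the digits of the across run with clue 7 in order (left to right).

1, 2, 4

7 in 3 cells must be {1,2,4}.
The 7 across and the 13 down share only 4, so R1C3 = 4.
R2C3 = 13 − 4 = 9 completes the 13 down.
Nothing is forced directly, so branch on R2C1, whose candidates are 5 or 7. If R2C1 = 5: then R1C1 would have to be in {1,2} for the 7 across but in {3} for the 8 down — contradiction. So R2C1 = 7.
R1C1 = 8 − 7 = 1 completes the 8 down.
R1C2 = 7 − 5 = 2 completes the 7 across.
R2C2 = 21 − 16 = 5 completes the 21 across.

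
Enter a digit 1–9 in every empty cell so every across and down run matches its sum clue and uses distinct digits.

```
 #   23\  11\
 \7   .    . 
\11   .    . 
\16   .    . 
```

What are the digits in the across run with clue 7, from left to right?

6 1

16 in 2 cells must be {7,9}; 23 in 3 cells must be {6,8,9}.
The 7 across and the 23 down share only 6, so R1C1 = 6.
R1C2 = 7 − 6 = 1 completes the 7 across.
Given what's placed, R3C1 must be 9 to fit the 16 across and 23 down.
R3C2 = 16 − 9 = 7 completes the 16 across.
R2C1 = 23 − 15 = 8 completes the 23 down.
R2C2 = 11 − 8 = 3 completes the 11 across.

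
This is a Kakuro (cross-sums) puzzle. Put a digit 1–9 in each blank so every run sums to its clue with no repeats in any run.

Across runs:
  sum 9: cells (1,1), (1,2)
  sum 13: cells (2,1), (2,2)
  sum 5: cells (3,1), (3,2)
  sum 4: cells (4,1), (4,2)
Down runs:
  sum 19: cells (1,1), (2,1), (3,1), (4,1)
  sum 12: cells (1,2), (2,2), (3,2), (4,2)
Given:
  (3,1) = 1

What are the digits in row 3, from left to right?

4 in 2 cells must be {1,3}.
(3,2) = 5 − 1 = 4 completes the 5 across.
(4,1) = 3: the only remaining digit allowed by both the 4 across and the 19 down.
(4,2) = 4 − 3 = 1 completes the 4 across.
(2,2) = 5: the only remaining digit allowed by both the 13 across and the 12 down.
(1,2) = 12 − 10 = 2 completes the 12 down.
(2,1) = 13 − 5 = 8 completes the 13 across.
(1,1) = 9 − 2 = 7 completes the 9 across.

1 4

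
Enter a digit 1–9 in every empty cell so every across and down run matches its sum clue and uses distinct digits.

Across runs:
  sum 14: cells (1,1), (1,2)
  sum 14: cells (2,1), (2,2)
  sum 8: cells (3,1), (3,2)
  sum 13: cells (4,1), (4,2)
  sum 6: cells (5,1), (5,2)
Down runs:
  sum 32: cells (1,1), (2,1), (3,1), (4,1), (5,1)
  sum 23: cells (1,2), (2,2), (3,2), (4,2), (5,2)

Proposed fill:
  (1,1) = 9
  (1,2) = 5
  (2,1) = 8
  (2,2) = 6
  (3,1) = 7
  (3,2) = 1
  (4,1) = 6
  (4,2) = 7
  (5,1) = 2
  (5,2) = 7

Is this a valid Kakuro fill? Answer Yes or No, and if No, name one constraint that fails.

No — the across run (5,1)–(5,2) sums to 9, not 6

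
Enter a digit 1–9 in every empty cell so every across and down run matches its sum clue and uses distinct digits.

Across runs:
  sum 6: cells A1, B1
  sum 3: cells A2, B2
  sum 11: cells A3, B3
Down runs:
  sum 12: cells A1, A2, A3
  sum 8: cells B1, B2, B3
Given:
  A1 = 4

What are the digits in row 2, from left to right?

3 in 2 cells must be {1,2}.
B1 = 6 − 4 = 2 completes the 6 across.
B2 = 1: the only remaining digit allowed by both the 3 across and the 8 down.
B3 = 8 − 3 = 5 completes the 8 down.
A2 = 3 − 1 = 2 completes the 3 across.
A3 = 11 − 5 = 6 completes the 11 across.

2 1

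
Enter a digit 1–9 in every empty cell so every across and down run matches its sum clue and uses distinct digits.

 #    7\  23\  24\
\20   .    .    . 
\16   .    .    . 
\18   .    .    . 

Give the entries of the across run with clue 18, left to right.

1 8 9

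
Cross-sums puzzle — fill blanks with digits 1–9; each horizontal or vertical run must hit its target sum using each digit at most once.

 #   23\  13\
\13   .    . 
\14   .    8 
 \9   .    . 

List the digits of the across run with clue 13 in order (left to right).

23 in 3 cells must be {6,8,9}.
R1C2 = 4: the only remaining digit allowed by both the 13 across and the 13 down.
R2C1 = 14 − 8 = 6 completes the 14 across.
Given what's placed, R3C1 must be 8 to fit the 9 across and 23 down.
R3C2 = 9 − 8 = 1 completes the 9 across.
R1C1 = 13 − 4 = 9 completes the 13 across.

9 4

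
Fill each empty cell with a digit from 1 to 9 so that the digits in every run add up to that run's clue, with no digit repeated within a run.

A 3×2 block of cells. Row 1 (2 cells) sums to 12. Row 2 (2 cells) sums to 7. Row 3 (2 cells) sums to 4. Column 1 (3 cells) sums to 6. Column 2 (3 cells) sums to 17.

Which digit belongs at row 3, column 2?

3

4 in 2 cells must be {1,3}; 6 in 3 cells must be {1,2,3}.
The 12 across and the 6 down share only 3, so (1,1) = 3.
(1,2) = 12 − 3 = 9 completes the 12 across.
Given what's placed, (3,1) must be 1 to fit the 4 across and 6 down.
(3,2) = 4 − 1 = 3 completes the 4 across.
(2,1) = 6 − 4 = 2 completes the 6 down.
(2,2) = 7 − 2 = 5 completes the 7 across.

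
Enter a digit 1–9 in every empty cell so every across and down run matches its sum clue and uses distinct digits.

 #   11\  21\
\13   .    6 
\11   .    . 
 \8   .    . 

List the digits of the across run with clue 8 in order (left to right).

1, 7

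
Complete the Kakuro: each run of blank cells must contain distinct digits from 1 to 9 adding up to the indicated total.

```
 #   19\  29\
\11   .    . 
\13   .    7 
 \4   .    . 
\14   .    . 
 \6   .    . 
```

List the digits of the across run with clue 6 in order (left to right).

4 in 2 cells must be {1,3}.
R2C1 = 13 − 7 = 6 completes the 13 across.
Given what's placed, R4C1 must be 5 to fit the 14 across and 19 down.
R4C2 = 14 − 5 = 9 completes the 14 across.
Nothing is forced directly, so branch on R1C1, whose candidates are 3 or 4. If R1C1 = 4: then R1C2 would have to be in {7} for the 11 across but in {1,2,3,4,5,6,8} for the 29 down — contradiction. So R1C1 = 3.
R1C2 = 11 − 3 = 8 completes the 11 across.
Given what's placed, R3C1 must be 1 to fit the 4 across and 19 down.
R3C2 = 4 − 1 = 3 completes the 4 across.
R5C1 = 19 − 15 = 4 completes the 19 down.
R5C2 = 6 − 4 = 2 completes the 6 across.

4 2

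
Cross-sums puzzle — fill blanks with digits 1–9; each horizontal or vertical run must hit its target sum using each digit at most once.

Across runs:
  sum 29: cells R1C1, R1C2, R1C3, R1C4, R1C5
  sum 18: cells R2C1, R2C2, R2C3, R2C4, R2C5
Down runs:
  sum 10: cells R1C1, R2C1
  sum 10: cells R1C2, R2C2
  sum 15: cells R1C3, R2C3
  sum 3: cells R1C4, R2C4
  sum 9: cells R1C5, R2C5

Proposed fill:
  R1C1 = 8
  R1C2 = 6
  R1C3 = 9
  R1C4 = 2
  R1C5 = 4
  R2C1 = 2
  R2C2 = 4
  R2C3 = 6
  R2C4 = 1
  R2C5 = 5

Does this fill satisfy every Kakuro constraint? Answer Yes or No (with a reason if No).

Yes

Across: 8+6+9+2+4=29; 2+4+6+1+5=18. Down: 8+2=10; 6+4=10; 9+6=15; 2+1=3; 4+5=9. No digit repeats within any run.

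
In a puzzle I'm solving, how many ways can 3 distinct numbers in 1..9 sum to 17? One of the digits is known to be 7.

3

3 distinct digits from 1–9 sum between 6 and 24.
Keeping only sets containing 7.
Enumerating: {1,7,9}, {2,7,8}, {4,6,7}.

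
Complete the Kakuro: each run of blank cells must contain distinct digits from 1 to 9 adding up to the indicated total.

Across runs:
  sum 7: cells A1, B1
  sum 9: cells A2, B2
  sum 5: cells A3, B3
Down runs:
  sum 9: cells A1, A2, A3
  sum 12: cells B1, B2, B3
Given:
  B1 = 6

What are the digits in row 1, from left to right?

1, 6

A1 = 7 − 6 = 1 completes the 7 across.
Nothing is forced directly, so branch on A3, whose candidates are 2 or 3. If A3 = 2: that forces A2 = 6, after which B2 would have to be in {3} for the 9 across but in {1,2,4,5} for the 12 down — contradiction. So A3 = 3.
A2 = 9 − 4 = 5 completes the 9 down.
B2 = 9 − 5 = 4 completes the 9 across.
B3 = 5 − 3 = 2 completes the 5 across.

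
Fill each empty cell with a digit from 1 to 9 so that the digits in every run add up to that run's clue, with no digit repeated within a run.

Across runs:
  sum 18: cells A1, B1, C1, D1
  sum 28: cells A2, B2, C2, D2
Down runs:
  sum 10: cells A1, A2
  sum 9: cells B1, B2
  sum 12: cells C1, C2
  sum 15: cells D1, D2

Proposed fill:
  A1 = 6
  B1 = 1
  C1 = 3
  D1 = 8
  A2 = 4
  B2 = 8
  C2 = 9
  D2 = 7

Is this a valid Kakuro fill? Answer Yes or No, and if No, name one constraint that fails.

Across: 6+1+3+8=18; 4+8+9+7=28. Down: 6+4=10; 1+8=9; 3+9=12; 8+7=15. No digit repeats within any run.

Yes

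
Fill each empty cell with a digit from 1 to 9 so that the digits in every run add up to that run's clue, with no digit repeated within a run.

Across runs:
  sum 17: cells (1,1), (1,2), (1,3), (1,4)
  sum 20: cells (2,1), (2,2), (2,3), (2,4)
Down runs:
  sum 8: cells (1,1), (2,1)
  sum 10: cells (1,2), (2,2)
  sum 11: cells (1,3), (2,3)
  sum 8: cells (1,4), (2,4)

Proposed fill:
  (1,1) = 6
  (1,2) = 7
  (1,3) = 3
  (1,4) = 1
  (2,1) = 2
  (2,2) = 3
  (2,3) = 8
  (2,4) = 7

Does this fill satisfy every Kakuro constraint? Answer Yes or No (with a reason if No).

Across: 6+7+3+1=17; 2+3+8+7=20. Down: 6+2=8; 7+3=10; 3+8=11; 1+7=8. No digit repeats within any run.

Yes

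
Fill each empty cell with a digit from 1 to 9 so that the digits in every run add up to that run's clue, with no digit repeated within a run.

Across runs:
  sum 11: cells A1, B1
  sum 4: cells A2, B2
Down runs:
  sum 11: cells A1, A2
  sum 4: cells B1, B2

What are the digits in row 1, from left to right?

4 in 2 cells must be {1,3}.
The 11 across and the 4 down share only 3, so B1 = 3.
The 4 across and the 11 down share only 3, so A2 = 3.
B2 = 4 − 3 = 1 completes the 4 across.
A1 = 11 − 3 = 8 completes the 11 across.

8, 3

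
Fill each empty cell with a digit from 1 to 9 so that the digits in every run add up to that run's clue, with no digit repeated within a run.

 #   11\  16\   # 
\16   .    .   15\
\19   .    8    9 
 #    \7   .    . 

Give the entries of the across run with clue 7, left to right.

16 in 2 cells must be {7,9}.
R1C2 = 7: the only remaining digit allowed by both the 16 across and the 16 down.
R2C1 = 19 − 17 = 2 completes the 19 across.
R3C2 = 16 − 15 = 1 completes the 16 down.
R3C3 = 7 − 1 = 6 completes the 7 across.
R1C1 = 16 − 7 = 9 completes the 16 across.

1 6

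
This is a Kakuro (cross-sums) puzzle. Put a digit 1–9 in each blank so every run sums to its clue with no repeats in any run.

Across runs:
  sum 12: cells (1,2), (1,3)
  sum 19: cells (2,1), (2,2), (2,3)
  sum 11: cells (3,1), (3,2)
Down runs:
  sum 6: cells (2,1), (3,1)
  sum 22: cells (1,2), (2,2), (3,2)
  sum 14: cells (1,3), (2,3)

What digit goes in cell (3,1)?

2

Nothing is forced directly, so branch on (1,3), whose candidates are 5 or 8 or 9. If (1,3) = 8: then (1,2) would have to be in {4} for the 12 across but in {5,6,7,8,9} for the 22 down — contradiction. If (1,3) = 9: then (1,2) would have to be in {3} for the 12 across but in {5,6,7,8,9} for the 22 down — contradiction. So (1,3) = 5.
(1,2) = 12 − 5 = 7 completes the 12 across.
(2,3) = 14 − 5 = 9 completes the 14 down.
(2,2) = 6: the only remaining digit allowed by both the 19 across and the 22 down.
(3,2) = 22 − 13 = 9 completes the 22 down.
(2,1) = 19 − 15 = 4 completes the 19 across.
(3,1) = 11 − 9 = 2 completes the 11 across.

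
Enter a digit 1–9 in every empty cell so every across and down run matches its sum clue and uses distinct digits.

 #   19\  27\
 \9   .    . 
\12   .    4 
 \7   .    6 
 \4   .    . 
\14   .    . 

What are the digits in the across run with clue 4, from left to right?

3, 1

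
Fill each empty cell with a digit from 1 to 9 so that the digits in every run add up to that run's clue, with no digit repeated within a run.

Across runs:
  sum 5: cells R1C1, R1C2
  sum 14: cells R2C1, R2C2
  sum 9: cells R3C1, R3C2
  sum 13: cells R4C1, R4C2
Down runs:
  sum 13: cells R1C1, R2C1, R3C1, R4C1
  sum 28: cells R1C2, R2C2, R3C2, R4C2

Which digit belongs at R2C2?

8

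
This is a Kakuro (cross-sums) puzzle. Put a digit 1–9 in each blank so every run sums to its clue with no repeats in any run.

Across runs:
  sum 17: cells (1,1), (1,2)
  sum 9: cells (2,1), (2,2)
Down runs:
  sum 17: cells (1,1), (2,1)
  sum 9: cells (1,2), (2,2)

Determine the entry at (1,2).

8

17 in 2 cells must be {8,9}.
The 17 across and the 9 down share only 8, so (1,2) = 8.
The 9 across and the 17 down share only 8, so (2,1) = 8.
(2,2) = 9 − 8 = 1 completes the 9 across.
(1,1) = 17 − 8 = 9 completes the 17 across.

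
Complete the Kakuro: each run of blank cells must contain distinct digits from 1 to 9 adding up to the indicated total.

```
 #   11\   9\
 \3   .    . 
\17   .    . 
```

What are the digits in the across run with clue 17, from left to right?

3 in 2 cells must be {1,2}; 17 in 2 cells must be {8,9}.
The 3 across and the 11 down share only 2, so R1C1 = 2.
R1C2 = 3 − 2 = 1 completes the 3 across.
R2C1 = 11 − 2 = 9 completes the 11 down.
R2C2 = 17 − 9 = 8 completes the 17 across.

9 8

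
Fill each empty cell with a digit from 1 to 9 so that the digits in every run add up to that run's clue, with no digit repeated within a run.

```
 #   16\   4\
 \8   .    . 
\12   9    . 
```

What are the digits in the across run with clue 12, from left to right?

16 in 2 cells must be {7,9}; 4 in 2 cells must be {1,3}.
R1C1 = 16 − 9 = 7 completes the 16 down.
R1C2 = 8 − 7 = 1 completes the 8 across.
R2C2 = 12 − 9 = 3 completes the 12 across.

9, 3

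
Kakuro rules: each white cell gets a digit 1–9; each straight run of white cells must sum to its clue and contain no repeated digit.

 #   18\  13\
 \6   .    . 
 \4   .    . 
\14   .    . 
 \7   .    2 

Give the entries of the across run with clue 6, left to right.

4 in 2 cells must be {1,3}.
R3C2 = 6: the only remaining digit allowed by both the 14 across and the 13 down.
R4C1 = 7 − 2 = 5 completes the 7 across.
Given what's placed, R2C2 must be 1 to fit the 4 across and 13 down.
R3C1 = 14 − 6 = 8 completes the 14 across.
R1C2 = 13 − 9 = 4 completes the 13 down.
R2C1 = 4 − 1 = 3 completes the 4 across.
R1C1 = 6 − 4 = 2 completes the 6 across.

2 4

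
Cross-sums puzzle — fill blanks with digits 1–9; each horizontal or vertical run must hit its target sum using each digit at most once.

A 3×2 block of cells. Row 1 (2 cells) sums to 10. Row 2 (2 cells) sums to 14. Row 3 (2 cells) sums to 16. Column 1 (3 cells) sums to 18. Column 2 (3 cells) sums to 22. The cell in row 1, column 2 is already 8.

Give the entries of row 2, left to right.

9 5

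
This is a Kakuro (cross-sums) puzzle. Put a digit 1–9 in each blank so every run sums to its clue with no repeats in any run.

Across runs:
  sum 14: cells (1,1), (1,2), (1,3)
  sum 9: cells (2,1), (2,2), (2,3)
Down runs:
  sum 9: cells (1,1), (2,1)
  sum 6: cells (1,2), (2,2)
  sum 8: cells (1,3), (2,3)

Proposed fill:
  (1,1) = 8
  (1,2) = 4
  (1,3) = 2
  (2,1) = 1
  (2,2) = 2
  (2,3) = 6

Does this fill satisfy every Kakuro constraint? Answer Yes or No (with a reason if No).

Across: 8+4+2=14; 1+2+6=9. Down: 8+1=9; 4+2=6; 2+6=8. No digit repeats within any run.

Yes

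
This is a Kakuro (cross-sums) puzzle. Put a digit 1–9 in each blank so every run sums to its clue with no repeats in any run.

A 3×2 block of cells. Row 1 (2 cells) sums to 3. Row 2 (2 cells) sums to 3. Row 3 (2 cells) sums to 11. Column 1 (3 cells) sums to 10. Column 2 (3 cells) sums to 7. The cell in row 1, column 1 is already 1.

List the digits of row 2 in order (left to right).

2 1

3 in 2 cells must be {1,2}; 7 in 3 cells must be {1,2,4}.
(1,2) = 3 − 1 = 2 completes the 3 across.
Given what's placed, (2,1) must be 2 to fit the 3 across and 10 down.
(2,2) = 3 − 2 = 1 completes the 3 across.
(3,1) = 10 − 3 = 7 completes the 10 down.
(3,2) = 11 − 7 = 4 completes the 11 across.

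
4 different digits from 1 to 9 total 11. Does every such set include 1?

Yes

The only way to make 11 from 4 distinct digits is {1,2,3,5}, which contains 1.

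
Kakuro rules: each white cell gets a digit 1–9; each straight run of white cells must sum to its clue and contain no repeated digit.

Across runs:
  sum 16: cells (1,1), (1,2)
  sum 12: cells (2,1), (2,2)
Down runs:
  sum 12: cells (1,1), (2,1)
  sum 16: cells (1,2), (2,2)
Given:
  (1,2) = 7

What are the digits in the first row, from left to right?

9 7

16 in 2 cells must be {7,9}.
(1,1) = 16 − 7 = 9 completes the 16 across.
(2,1) = 12 − 9 = 3 completes the 12 down.
(2,2) = 12 − 3 = 9 completes the 12 across.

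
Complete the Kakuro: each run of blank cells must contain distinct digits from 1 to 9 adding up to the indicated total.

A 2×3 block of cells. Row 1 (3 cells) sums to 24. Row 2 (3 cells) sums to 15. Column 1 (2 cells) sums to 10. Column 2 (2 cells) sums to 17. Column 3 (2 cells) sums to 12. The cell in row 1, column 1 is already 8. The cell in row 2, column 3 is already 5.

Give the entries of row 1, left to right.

8 9 7

24 in 3 cells must be {7,8,9}; 17 in 2 cells must be {8,9}.
(1,2) = 9: the only remaining digit allowed by both the 24 across and the 17 down.
(1,3) = 24 − 17 = 7 completes the 24 across.
(2,1) = 10 − 8 = 2 completes the 10 down.
(2,2) = 15 − 7 = 8 completes the 15 across.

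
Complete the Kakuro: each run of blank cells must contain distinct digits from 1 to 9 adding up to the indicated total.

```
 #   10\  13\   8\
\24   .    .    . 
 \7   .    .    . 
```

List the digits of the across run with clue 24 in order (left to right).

8, 9, 7

24 in 3 cells must be {7,8,9}; 7 in 3 cells must be {1,2,4}.
The 24 across and the 8 down share only 7, so R1C3 = 7.
The 7 across and the 13 down share only 4, so R2C2 = 4.
R2C3 = 8 − 7 = 1 completes the 8 down.
R1C2 = 13 − 4 = 9 completes the 13 down.
R2C1 = 7 − 5 = 2 completes the 7 across.
R1C1 = 24 − 16 = 8 completes the 24 across.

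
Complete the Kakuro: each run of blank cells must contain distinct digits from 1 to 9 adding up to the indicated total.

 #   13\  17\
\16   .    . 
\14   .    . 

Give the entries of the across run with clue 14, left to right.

6 8

16 in 2 cells must be {7,9}; 17 in 2 cells must be {8,9}.
The 16 across and the 17 down share only 9, so R1C2 = 9.
R2C2 = 17 − 9 = 8 completes the 17 down.
R1C1 = 16 − 9 = 7 completes the 16 across.
R2C1 = 14 − 8 = 6 completes the 14 across.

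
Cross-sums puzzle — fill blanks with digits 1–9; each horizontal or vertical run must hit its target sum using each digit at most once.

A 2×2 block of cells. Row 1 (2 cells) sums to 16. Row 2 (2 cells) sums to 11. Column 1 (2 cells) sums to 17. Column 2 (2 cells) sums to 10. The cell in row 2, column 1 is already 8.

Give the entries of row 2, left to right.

8 3

16 in 2 cells must be {7,9}; 17 in 2 cells must be {8,9}.
(1,1) = 17 − 8 = 9 completes the 17 down.
(1,2) = 16 − 9 = 7 completes the 16 across.
(2,2) = 11 − 8 = 3 completes the 11 across.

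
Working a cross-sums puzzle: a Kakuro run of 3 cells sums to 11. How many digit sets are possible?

5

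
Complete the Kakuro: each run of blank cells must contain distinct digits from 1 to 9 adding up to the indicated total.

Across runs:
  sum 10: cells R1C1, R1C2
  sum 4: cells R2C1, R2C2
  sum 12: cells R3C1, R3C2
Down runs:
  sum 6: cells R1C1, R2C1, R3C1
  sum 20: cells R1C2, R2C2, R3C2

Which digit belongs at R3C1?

4 in 2 cells must be {1,3}; 6 in 3 cells must be {1,2,3}.
The 4 across and the 20 down share only 3, so R2C2 = 3.
The 12 across and the 6 down share only 3, so R3C1 = 3.
R3C2 = 12 − 3 = 9 completes the 12 across.
R1C2 = 20 − 12 = 8 completes the 20 down.
R2C1 = 4 − 3 = 1 completes the 4 across.
R1C1 = 10 − 8 = 2 completes the 10 across.

3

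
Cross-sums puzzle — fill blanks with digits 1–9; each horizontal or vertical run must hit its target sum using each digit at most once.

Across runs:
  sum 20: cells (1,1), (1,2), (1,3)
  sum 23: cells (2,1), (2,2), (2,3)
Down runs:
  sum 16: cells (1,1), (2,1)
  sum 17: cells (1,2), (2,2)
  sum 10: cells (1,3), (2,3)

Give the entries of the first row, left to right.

23 in 3 cells must be {6,8,9}; 16 in 2 cells must be {7,9}; 17 in 2 cells must be {8,9}.
The 23 across and the 16 down share only 9, so (2,1) = 9.
Given what's placed, (2,2) must be 8 to fit the 23 across and 17 down.
(2,3) = 23 − 17 = 6 completes the 23 across.
(1,1) = 16 − 9 = 7 completes the 16 down.
(1,2) = 17 − 8 = 9 completes the 17 down.
(1,3) = 20 − 16 = 4 completes the 20 across.

7 9 4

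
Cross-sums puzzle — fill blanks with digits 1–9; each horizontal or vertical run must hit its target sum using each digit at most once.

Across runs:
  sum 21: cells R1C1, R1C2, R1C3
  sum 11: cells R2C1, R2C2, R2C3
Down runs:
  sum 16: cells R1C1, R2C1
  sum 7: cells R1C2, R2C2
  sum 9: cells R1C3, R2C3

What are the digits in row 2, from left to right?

16 in 2 cells must be {7,9}.
The 11 across and the 16 down share only 7, so R2C1 = 7.
R1C1 = 16 − 7 = 9 completes the 16 down.
Nothing is forced directly, so branch on R2C2, whose candidates are 1 or 3. If R2C2 = 1: then R1C2 would have to be in {4,5,7,8} for the 21 across but in {6} for the 7 down — contradiction. So R2C2 = 3.
R1C2 = 7 − 3 = 4 completes the 7 down.
R1C3 = 21 − 13 = 8 completes the 21 across.
R2C3 = 11 − 10 = 1 completes the 11 across.

7, 3, 1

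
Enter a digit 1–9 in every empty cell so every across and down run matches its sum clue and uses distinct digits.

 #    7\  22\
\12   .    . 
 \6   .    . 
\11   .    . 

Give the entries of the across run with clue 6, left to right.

1 5

7 in 3 cells must be {1,2,4}.
The 12 across and the 7 down share only 4, so R1C1 = 4.
R1C2 = 12 − 4 = 8 completes the 12 across.
Given what's placed, R2C2 must be 5 to fit the 6 across and 22 down.
R3C1 = 2: the only remaining digit allowed by both the 11 across and the 7 down.
R3C2 = 11 − 2 = 9 completes the 11 across.
R2C1 = 6 − 5 = 1 completes the 6 across.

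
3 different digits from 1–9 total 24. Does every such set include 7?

Yes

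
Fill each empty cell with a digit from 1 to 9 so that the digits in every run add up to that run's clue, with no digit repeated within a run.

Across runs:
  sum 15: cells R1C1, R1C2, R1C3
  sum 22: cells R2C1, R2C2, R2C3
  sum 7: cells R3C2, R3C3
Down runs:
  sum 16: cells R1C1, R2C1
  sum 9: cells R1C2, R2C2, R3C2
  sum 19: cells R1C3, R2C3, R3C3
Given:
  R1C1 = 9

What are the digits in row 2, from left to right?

7 6 9

16 in 2 cells must be {7,9}.
R2C1 = 16 − 9 = 7 completes the 16 down.
Given what's placed, R2C2 must be 6 to fit the 22 across and 9 down.
R2C3 = 22 − 13 = 9 completes the 22 across.
Nothing is forced directly, so branch on R1C2, whose candidates are 1 or 2. If R1C2 = 1: then R1C3 would have to be in {5} for the 15 across but in {2,3,4,6,7,8} for the 19 down — contradiction. So R1C2 = 2.
R1C3 = 15 − 11 = 4 completes the 15 across.
R3C2 = 9 − 8 = 1 completes the 9 down.
R3C3 = 7 − 1 = 6 completes the 7 across.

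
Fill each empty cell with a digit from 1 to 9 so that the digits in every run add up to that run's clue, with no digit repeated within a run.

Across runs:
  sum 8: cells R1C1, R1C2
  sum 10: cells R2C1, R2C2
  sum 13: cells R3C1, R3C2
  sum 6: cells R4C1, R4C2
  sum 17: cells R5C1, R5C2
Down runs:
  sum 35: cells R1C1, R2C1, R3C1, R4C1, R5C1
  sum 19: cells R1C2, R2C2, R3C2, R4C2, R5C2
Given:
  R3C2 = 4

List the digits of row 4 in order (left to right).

17 in 2 cells must be {8,9}; 35 in 5 cells must be {5,6,7,8,9}.
R3C1 = 13 − 4 = 9 completes the 13 across.
Given what's placed, R4C1 must be 5 to fit the 6 across and 35 down.
R4C2 = 6 − 5 = 1 completes the 6 across.

5 1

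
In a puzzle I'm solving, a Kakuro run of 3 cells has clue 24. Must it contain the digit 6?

The only way to make 24 from 3 distinct digits is {7,8,9}, which does not contain 6.

No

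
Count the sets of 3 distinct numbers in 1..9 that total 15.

8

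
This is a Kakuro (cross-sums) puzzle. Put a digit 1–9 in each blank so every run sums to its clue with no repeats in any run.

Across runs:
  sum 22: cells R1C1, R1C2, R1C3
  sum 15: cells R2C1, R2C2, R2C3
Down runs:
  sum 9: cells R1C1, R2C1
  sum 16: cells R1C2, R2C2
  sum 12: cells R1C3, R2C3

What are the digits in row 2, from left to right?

16 in 2 cells must be {7,9}.
Nothing is forced directly, so branch on R2C2, whose candidates are 7 or 9. If R2C2 = 9: that forces R1C2 = 7, R1C3 = 9, after which R2C3 would have to be in {1,2,4,5} for the 15 across but in {3} for the 12 down — contradiction. So R2C2 = 7.
R1C2 = 16 − 7 = 9 completes the 16 down.
Nothing is forced directly, so branch on R2C3, whose candidates are 3 or 5. If R2C3 = 3: then R1C3 would have to be in {5,6,7,8} for the 22 across but in {9} for the 12 down — contradiction. So R2C3 = 5.
R1C3 = 12 − 5 = 7 completes the 12 down.
R2C1 = 15 − 12 = 3 completes the 15 across.
R1C1 = 22 − 16 = 6 completes the 22 across.

3 7 5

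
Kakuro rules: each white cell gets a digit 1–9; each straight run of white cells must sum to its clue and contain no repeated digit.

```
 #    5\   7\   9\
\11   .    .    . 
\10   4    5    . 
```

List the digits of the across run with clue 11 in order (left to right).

1 2 8

R1C1 = 5 − 4 = 1 completes the 5 down.
R1C2 = 7 − 5 = 2 completes the 7 down.
R1C3 = 11 − 3 = 8 completes the 11 across.
R2C3 = 10 − 9 = 1 completes the 10 across.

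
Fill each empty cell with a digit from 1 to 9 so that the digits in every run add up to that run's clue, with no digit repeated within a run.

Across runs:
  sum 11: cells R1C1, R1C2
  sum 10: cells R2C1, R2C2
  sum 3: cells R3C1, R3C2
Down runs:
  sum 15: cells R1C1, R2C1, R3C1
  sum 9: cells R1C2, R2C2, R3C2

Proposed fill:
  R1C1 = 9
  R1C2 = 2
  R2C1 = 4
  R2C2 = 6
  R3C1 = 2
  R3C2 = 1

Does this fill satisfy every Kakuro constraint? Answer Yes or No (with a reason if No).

Across: 9+2=11; 4+6=10; 2+1=3. Down: 9+4+2=15; 2+6+1=9. No digit repeats within any run.

Yes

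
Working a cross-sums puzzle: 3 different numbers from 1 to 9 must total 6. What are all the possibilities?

3 distinct digits from 1–9 sum between 6 and 24.
Only one set works: {1,2,3}.

{1,2,3}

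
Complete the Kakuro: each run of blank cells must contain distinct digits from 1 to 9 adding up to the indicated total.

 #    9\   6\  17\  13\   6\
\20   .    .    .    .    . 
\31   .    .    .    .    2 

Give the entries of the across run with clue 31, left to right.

7, 5, 9, 8, 2

17 in 2 cells must be {8,9}.
R1C5 = 6 − 2 = 4 completes the 6 down.
Given what's placed, R2C2 must be 5 to fit the 31 across and 6 down.
R1C2 = 6 − 5 = 1 completes the 6 down.
R1C3 = 8: the only remaining digit allowed by both the 20 across and the 17 down.
Given what's placed, R1C4 must be 5 to fit the 20 across and 13 down.
R2C3 = 17 − 8 = 9 completes the 17 down.
R2C4 = 13 − 5 = 8 completes the 13 down.
R1C1 = 20 − 18 = 2 completes the 20 across.
R2C1 = 31 − 24 = 7 completes the 31 across.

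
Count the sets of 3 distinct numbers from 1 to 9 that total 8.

2

3 distinct digits from 1–9 sum between 6 and 24.
Enumerating: {1,2,5}, {1,3,4}.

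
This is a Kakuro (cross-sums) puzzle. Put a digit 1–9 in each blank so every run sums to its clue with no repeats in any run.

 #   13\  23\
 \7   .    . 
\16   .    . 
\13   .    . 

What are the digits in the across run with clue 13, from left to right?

5, 8

16 in 2 cells must be {7,9}; 23 in 3 cells must be {6,8,9}.
The 7 across and the 23 down share only 6, so R1C2 = 6.
Given what's placed, R2C2 must be 9 to fit the 16 across and 23 down.
R3C2 = 23 − 15 = 8 completes the 23 down.
R1C1 = 7 − 6 = 1 completes the 7 across.
R2C1 = 16 − 9 = 7 completes the 16 across.
R3C1 = 13 − 8 = 5 completes the 13 across.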